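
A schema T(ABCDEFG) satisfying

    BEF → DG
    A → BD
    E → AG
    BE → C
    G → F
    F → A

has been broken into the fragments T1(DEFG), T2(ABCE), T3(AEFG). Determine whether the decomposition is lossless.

Yes

Chase test. Columns are ABCDEFG; row i has aⱼ where attribute j ∈ Ti, else bᵢⱼ.
Initial tableau (one row per fragment):
  row 1: b11 b12 b13 a4 a5 a6 a7
  row 2: a1 a2 a3 b24 a5 b26 b27
  row 3: a1 b32 b33 b34 a5 a6 a7
Rows 2 and 3 agree on A; apply A→BD and equate their BD entries.
Rows 1 and 2 agree on E; apply E→AG and equate their AG entries.
Rows 2 and 3 agree on BE; apply BE→C and equate their C entries.
Rows 1 and 2 agree on G; apply G→F and equate their F entries.
Rows 1 and 2 agree on A; apply A→BD and equate their BD entries.
Rows 1 and 2 agree on BE; apply BE→C and equate their C entries.
Row 1 is now all distinguished symbols — the join is lossless.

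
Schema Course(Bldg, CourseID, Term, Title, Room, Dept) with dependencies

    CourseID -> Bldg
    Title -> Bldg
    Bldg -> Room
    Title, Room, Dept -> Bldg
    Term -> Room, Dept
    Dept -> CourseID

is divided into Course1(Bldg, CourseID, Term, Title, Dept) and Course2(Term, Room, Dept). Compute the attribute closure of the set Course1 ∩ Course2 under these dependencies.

Bldg, CourseID, Term, Room, Dept

Course1 ∩ Course2 = {Term, Dept}.
Term → Room, Dept applies, adding Room
Dept → CourseID applies, adding CourseID
CourseID → Bldg applies, adding Bldg
Closure: {Bldg, CourseID, Term, Room, Dept}.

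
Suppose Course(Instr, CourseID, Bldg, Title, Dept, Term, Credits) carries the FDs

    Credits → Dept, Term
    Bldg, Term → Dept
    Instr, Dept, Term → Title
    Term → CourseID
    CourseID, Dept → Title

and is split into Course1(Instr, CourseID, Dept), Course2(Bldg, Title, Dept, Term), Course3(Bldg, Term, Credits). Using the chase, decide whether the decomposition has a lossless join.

Chase test. Columns are Instr, CourseID, Bldg, Title, Dept, Term, Credits; row i has aⱼ where attribute j ∈ Coursei, else bᵢⱼ.
Initial tableau (one row per fragment):
  row 1: a1 a2 b13 b14 a5 b16 b17
  row 2: b21 b22 a3 a4 a5 a6 b27
  row 3: b31 b32 a3 b34 b35 a6 a7
Rows 2 and 3 agree on Bldg, Term; apply Bldg, Term→Dept and equate their Dept entries.
Rows 2 and 3 agree on Term; apply Term→CourseID and equate their CourseID entries.
Rows 2 and 3 agree on CourseID, Dept; apply CourseID, Dept→Title and equate their Title entries.
No row becomes fully distinguished — the join is lossy.

No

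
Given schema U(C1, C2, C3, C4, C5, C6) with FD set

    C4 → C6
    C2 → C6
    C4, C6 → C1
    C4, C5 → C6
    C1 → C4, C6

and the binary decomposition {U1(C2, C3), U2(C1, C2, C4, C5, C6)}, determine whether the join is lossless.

Common attributes: U1 ∩ U2 = {C2}.
Closure of {C2}: C2 → C6 applies, adding C6. So (C2)⁺ = {C2, C6}.
The closure contains neither all of U1 = {C2, C3} nor all of U2 = {C1, C2, C4, C5, C6}, so the common attributes are not a superkey of either fragment. The join is lossy.

No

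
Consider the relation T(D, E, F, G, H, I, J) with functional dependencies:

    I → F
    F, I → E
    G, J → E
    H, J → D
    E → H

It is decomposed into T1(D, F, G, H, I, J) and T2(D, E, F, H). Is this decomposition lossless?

No

Common attributes: T1 ∩ T2 = {D, F, H}.
No dependency enlarges {D, F, H}, so (D, F, H)⁺ = {D, F, H}.
The closure contains neither all of T1 = {D, F, G, H, I, J} nor all of T2 = {D, E, F, H}, so the common attributes are not a superkey of either fragment. The join is lossy.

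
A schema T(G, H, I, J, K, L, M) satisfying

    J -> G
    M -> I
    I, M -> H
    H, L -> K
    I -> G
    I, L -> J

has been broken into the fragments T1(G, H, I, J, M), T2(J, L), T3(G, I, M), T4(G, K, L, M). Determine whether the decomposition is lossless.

No

Chase test. Columns are G, H, I, J, K, L, M; row i has aⱼ where attribute j ∈ Ti, else bᵢⱼ.
Initial tableau (one row per fragment):
  row 1: a1 a2 a3 a4 b15 b16 a7
  row 2: b21 b22 b23 a4 b25 a6 b27
  row 3: a1 b32 a3 b34 b35 b36 a7
  row 4: a1 b42 b43 b44 a5 a6 a7
Rows 1 and 2 agree on J; apply J→G and equate their G entries.
Rows 1 and 4 agree on M; apply M→I and equate their I entries.
Rows 1 and 3 agree on I, M; apply I, M→H and equate their H entries.
Rows 1 and 4 agree on I, M; apply I, M→H and equate their H entries.
No row becomes fully distinguished — the join is lossy.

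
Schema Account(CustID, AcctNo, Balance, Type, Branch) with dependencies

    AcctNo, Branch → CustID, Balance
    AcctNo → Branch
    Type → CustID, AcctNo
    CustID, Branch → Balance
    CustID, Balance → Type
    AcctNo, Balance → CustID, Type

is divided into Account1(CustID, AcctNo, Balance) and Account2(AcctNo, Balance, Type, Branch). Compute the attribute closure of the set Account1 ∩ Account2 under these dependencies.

CustID, AcctNo, Balance, Type, Branch

Account1 ∩ Account2 = {AcctNo, Balance}.
AcctNo → Branch applies, adding Branch
AcctNo, Balance → CustID, Type applies, adding CustID, Type
Closure: {CustID, AcctNo, Balance, Type, Branch}.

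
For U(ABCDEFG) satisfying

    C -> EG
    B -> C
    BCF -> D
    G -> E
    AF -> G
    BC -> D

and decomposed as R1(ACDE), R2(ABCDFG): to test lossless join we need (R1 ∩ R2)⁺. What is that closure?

R1 ∩ R2 = {ACD}.
C → EG applies, adding EG
Closure: {ACDEG}.

ACDEG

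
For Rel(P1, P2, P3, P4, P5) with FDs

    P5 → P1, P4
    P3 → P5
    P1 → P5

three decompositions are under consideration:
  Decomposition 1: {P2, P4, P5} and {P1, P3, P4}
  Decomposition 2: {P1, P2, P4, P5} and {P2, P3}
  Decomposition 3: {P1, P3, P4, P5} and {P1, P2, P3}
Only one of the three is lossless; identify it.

Decomposition 3

Decomposition 1: common = {P4}, closure = {P4} → lossy.
Decomposition 2: common = {P2}, closure = {P2} → lossy.
Decomposition 3: common = {P1, P3}, closure = {P1, P3, P4, P5} → lossless.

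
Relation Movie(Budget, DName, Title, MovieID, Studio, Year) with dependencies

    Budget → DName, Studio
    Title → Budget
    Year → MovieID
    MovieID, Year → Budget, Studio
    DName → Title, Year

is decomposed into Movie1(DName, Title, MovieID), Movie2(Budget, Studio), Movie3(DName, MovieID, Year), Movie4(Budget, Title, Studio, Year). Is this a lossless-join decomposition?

Chase test. Columns are Budget, DName, Title, MovieID, Studio, Year; row i has aⱼ where attribute j ∈ Moviei, else bᵢⱼ.
Initial tableau (one row per fragment):
  row 1: b11 a2 a3 a4 b15 b16
  row 2: a1 b22 b23 b24 a5 b26
  row 3: b31 a2 b33 a4 b35 a6
  row 4: a1 b42 a3 b44 a5 a6
Rows 2 and 4 agree on Budget; apply Budget→DName, Studio and equate their DName, Studio entries.
Rows 1 and 4 agree on Title; apply Title→Budget and equate their Budget entries.
Rows 3 and 4 agree on Year; apply Year→MovieID and equate their MovieID entries.
Rows 3 and 4 agree on MovieID, Year; apply MovieID, Year→Budget, Studio and equate their Budget, Studio entries.
Rows 1 and 3 agree on DName; apply DName→Title, Year and equate their Title, Year entries.
Rows 2 and 4 agree on DName; apply DName→Title, Year and equate their Title, Year entries.
Rows 1 and 2 agree on Budget; apply Budget→DName, Studio and equate their DName, Studio entries.
Rows 1 and 2 agree on Year; apply Year→MovieID and equate their MovieID entries.
Row 1 is now all distinguished symbols — the join is lossless.

Yes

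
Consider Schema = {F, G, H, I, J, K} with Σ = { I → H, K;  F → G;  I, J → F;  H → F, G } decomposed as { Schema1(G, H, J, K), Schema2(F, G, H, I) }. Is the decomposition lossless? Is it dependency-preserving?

Lossless test: (G, H)⁺ = {F, G, H}, which is a superkey of neither fragment — lossy.
Dependency preservation: the restricted closure of {I} across the fragments never reaches {H, K}, so I → H, K cannot be enforced without a join — not preserved.

lossy and not dependency-preserving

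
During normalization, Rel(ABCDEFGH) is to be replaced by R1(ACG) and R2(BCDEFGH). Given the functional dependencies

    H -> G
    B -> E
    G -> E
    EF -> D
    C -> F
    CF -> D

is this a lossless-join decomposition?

No

Common attributes: R1 ∩ R2 = {CG}.
Closure of {CG}: G → E applies, adding E; C → F applies, adding F; CF → D applies, adding D. So (CG)⁺ = {CDEFG}.
The closure contains neither all of R1 = {ACG} nor all of R2 = {BCDEFGH}, so the common attributes are not a superkey of either fragment. The join is lossy.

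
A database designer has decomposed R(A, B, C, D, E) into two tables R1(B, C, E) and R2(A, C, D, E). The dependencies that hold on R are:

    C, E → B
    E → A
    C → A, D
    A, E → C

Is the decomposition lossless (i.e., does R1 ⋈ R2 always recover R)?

Yes

Common attributes: R1 ∩ R2 = {C, E}.
Closure of {C, E}: C, E → B applies, adding B; E → A applies, adding A; C → A, D applies, adding D. So (C, E)⁺ = {A, B, C, D, E}.
This closure contains every attribute of R1, so R1 ∩ R2 → R1. The join is lossless.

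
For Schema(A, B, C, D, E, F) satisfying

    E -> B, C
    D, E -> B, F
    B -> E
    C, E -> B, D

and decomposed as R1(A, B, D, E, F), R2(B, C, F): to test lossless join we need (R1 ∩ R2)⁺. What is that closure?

B, C, D, E, F

R1 ∩ R2 = {B, F}.
B → E applies, adding E
E → B, C applies, adding C
C, E → B, D applies, adding D
Closure: {B, C, D, E, F}.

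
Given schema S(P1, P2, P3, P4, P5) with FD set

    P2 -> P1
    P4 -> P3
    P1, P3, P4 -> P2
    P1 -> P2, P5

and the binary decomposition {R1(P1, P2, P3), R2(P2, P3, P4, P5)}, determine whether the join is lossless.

Yes

Common attributes: R1 ∩ R2 = {P2, P3}.
Closure of {P2, P3}: P2 → P1 applies, adding P1; P1 → P2, P5 applies, adding P5. So (P2, P3)⁺ = {P1, P2, P3, P5}.
This closure contains every attribute of R1, so R1 ∩ R2 → R1. The join is lossless.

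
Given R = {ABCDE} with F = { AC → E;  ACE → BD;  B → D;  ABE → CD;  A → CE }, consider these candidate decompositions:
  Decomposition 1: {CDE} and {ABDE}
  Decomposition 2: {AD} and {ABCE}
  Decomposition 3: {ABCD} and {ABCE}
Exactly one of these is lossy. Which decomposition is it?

Decomposition 1: common = {DE}, closure = {DE} → lossy.
Decomposition 2: common = {A}, closure = {ABCDE} → lossless.
Decomposition 3: common = {ABC}, closure = {ABCDE} → lossless.

Decomposition 1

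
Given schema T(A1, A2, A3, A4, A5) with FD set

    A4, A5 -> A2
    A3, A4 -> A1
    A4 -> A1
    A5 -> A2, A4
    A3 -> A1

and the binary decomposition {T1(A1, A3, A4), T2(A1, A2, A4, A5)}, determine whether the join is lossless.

No

Common attributes: T1 ∩ T2 = {A1, A4}.
No dependency enlarges {A1, A4}, so (A1, A4)⁺ = {A1, A4}.
The closure contains neither all of T1 = {A1, A3, A4} nor all of T2 = {A1, A2, A4, A5}, so the common attributes are not a superkey of either fragment. The join is lossy.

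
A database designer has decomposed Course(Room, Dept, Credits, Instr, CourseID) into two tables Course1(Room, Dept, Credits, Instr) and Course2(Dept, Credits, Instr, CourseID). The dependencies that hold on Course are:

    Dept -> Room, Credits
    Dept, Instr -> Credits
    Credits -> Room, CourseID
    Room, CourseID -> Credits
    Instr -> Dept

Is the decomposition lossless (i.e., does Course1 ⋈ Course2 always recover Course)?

Yes

Common attributes: Course1 ∩ Course2 = {Dept, Credits, Instr}.
Closure of {Dept, Credits, Instr}: Dept → Room, Credits applies, adding Room; Credits → Room, CourseID applies, adding CourseID. So (Dept, Credits, Instr)⁺ = {Room, Dept, Credits, Instr, CourseID}.
This closure contains every attribute of Course1, so Course1 ∩ Course2 → Course1. The join is lossless.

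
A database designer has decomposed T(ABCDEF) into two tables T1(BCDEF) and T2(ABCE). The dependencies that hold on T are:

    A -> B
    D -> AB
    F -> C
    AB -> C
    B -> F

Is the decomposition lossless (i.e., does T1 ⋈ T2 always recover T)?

Common attributes: T1 ∩ T2 = {BCE}.
Closure of {BCE}: B → F applies, adding F. So (BCE)⁺ = {BCEF}.
The closure contains neither all of T1 = {BCDEF} nor all of T2 = {ABCE}, so the common attributes are not a superkey of either fragment. The join is lossy.

No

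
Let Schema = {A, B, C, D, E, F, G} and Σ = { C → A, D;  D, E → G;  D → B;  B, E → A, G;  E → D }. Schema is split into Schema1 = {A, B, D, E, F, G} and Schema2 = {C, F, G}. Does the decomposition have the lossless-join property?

No

Common attributes: Schema1 ∩ Schema2 = {F, G}.
No dependency enlarges {F, G}, so (F, G)⁺ = {F, G}.
The closure contains neither all of Schema1 = {A, B, D, E, F, G} nor all of Schema2 = {C, F, G}, so the common attributes are not a superkey of either fragment. The join is lossy.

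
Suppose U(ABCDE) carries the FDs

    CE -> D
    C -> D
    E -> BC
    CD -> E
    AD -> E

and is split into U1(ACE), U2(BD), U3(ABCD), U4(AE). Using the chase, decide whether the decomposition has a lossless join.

Chase test. Columns are ABCDE; row i has aⱼ where attribute j ∈ Ui, else bᵢⱼ.
Initial tableau (one row per fragment):
  row 1: a1 b12 a3 b14 a5
  row 2: b21 a2 b23 a4 b25
  row 3: a1 a2 a3 a4 b35
  row 4: a1 b42 b43 b44 a5
Rows 1 and 3 agree on C; apply C→D and equate their D entries.
Rows 1 and 4 agree on E; apply E→BC and equate their BC entries.
Rows 1 and 3 agree on CD; apply CD→E and equate their E entries.
Rows 1 and 4 agree on CE; apply CE→D and equate their D entries.
Rows 1 and 3 agree on E; apply E→BC and equate their BC entries.
Row 1 is now all distinguished symbols — the join is lossless.

Yes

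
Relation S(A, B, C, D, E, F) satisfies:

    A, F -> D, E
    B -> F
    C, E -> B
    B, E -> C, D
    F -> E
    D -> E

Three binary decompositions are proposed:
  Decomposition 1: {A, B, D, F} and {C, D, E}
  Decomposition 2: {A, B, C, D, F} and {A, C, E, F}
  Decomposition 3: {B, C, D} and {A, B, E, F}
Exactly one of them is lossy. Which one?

Decomposition 1

Decomposition 1: common = {D}, closure = {D, E} → lossy.
Decomposition 2: common = {A, C, F}, closure = {A, B, C, D, E, F} → lossless.
Decomposition 3: common = {B}, closure = {B, C, D, E, F} → lossless.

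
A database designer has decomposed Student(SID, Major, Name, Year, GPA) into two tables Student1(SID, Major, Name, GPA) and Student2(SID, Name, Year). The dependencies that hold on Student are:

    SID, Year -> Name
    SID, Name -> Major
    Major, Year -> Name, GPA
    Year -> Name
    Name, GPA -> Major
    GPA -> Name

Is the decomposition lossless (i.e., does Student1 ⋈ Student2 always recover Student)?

No

Common attributes: Student1 ∩ Student2 = {SID, Name}.
Closure of {SID, Name}: SID, Name → Major applies, adding Major. So (SID, Name)⁺ = {SID, Major, Name}.
The closure contains neither all of Student1 = {SID, Major, Name, GPA} nor all of Student2 = {SID, Name, Year}, so the common attributes are not a superkey of either fragment. The join is lossy.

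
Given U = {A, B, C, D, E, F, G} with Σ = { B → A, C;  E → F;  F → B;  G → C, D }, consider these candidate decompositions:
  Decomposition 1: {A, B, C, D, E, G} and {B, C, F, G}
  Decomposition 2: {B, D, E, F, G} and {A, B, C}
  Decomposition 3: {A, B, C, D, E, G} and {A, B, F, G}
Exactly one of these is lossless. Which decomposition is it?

Decomposition 1: common = {B, C, G}, closure = {A, B, C, D, G} → lossy.
Decomposition 2: common = {B}, closure = {A, B, C} → lossless.
Decomposition 3: common = {A, B, G}, closure = {A, B, C, D, G} → lossy.

Decomposition 2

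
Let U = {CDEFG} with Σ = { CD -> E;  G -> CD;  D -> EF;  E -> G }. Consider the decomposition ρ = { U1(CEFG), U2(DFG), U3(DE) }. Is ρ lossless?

Yes

Chase test. Columns are CDEFG; row i has aⱼ where attribute j ∈ Ui, else bᵢⱼ.
Initial tableau (one row per fragment):
  row 1: a1 b12 a3 a4 a5
  row 2: b21 a2 b23 a4 a5
  row 3: b31 a2 a3 b34 b35
Rows 1 and 2 agree on G; apply G→CD and equate their CD entries.
Rows 1 and 2 agree on D; apply D→EF and equate their EF entries.
Rows 1 and 3 agree on D; apply D→EF and equate their EF entries.
Rows 1 and 3 agree on E; apply E→G and equate their G entries.
Rows 1 and 3 agree on G; apply G→CD and equate their CD entries.
Row 1 is now all distinguished symbols — the join is lossless.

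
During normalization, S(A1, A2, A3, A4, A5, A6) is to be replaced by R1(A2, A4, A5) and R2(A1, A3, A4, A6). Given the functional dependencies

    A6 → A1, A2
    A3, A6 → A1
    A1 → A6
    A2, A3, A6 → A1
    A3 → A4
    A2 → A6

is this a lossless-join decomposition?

No

Common attributes: R1 ∩ R2 = {A4}.
No dependency enlarges {A4}, so (A4)⁺ = {A4}.
The closure contains neither all of R1 = {A2, A4, A5} nor all of R2 = {A1, A3, A4, A6}, so the common attributes are not a superkey of either fragment. The join is lossy.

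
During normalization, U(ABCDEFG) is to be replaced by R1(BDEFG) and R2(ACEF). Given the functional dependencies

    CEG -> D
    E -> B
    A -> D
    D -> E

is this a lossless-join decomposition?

Common attributes: R1 ∩ R2 = {EF}.
Closure of {EF}: E → B applies, adding B. So (EF)⁺ = {BEF}.
The closure contains neither all of R1 = {BDEFG} nor all of R2 = {ACEF}, so the common attributes are not a superkey of either fragment. The join is lossy.

No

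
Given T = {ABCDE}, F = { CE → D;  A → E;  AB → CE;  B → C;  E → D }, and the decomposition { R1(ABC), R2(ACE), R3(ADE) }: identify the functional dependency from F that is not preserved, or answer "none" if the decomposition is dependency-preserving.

none

CE → D: restricted closure across fragments reaches D.
A → E lies within R2.
AB → CE: restricted closure across fragments reaches CE.
B → C lies within R1.
E → D lies within R3.
Every dependency is enforceable on the fragments, so the decomposition is dependency-preserving.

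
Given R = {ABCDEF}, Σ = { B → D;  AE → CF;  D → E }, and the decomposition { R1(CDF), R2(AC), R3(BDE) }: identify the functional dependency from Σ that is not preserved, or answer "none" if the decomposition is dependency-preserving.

Check AE → CF: no single fragment contains all of {ACEF}, and the restricted closure of {AE} across the fragments never reaches {CF}.
B → D is preserved.
D → E is preserved.

AE → CF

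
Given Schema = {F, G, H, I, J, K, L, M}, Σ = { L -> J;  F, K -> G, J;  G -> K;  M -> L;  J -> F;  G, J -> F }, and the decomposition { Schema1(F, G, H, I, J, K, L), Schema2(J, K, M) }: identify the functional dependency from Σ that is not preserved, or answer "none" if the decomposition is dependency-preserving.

Check M → L: no single fragment contains all of {L, M}, and the restricted closure of {M} across the fragments never reaches {L}.
L → J is preserved.
F, K → G, J is preserved.
G → K is preserved.
J → F is preserved.
G, J → F is preserved.

M -> L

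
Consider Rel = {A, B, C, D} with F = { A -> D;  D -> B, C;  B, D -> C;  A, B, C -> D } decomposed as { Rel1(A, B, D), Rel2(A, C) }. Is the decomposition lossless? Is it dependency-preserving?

Lossless test: (A)⁺ = {A, B, C, D}, which contains all of one fragment — lossless.
Dependency preservation: the restricted closure of {D} across the fragments never reaches {B, C}, so D → B, C cannot be enforced without a join — not preserved.

lossless but not dependency-preserving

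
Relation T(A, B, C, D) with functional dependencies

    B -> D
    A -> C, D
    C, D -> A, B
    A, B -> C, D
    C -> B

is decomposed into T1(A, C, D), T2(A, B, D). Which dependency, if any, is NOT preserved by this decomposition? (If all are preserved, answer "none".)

none

B → D lies within T2.
A → C, D lies within T1.
C, D → A, B: restricted closure across fragments reaches A, B.
A, B → C, D: restricted closure across fragments reaches C, D.
C → B: restricted closure across fragments reaches B.
Every dependency is enforceable on the fragments, so the decomposition is dependency-preserving.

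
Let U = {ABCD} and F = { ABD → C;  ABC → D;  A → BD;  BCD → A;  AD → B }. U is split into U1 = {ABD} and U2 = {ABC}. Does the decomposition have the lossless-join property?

Common attributes: U1 ∩ U2 = {AB}.
Closure of {AB}: A → BD applies, adding D; ABD → C applies, adding C. So (AB)⁺ = {ABCD}.
This closure contains every attribute of U1, so U1 ∩ U2 → U1. The join is lossless.

Yes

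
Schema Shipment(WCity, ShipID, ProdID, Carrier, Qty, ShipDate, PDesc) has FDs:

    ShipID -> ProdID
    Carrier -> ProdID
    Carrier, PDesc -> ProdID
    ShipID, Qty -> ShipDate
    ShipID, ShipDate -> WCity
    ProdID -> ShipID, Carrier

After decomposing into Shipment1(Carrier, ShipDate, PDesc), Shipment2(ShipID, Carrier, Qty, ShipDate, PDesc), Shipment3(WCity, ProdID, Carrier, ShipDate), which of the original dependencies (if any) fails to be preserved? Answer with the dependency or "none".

ShipID → ProdID: restricted closure across fragments reaches ProdID.
Carrier → ProdID lies within Shipment3.
Carrier, PDesc → ProdID: restricted closure across fragments reaches ProdID.
ShipID, Qty → ShipDate lies within Shipment2.
ShipID, ShipDate → WCity: restricted closure across fragments reaches WCity.
ProdID → ShipID, Carrier: restricted closure across fragments reaches ShipID, Carrier.
Every dependency is enforceable on the fragments, so the decomposition is dependency-preserving.

none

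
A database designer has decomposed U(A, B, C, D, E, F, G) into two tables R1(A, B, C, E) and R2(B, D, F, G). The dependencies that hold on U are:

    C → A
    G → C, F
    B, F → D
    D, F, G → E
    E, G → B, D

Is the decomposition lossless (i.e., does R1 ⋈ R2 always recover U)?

No

Common attributes: R1 ∩ R2 = {B}.
No dependency enlarges {B}, so (B)⁺ = {B}.
The closure contains neither all of R1 = {A, B, C, E} nor all of R2 = {B, D, F, G}, so the common attributes are not a superkey of either fragment. The join is lossy.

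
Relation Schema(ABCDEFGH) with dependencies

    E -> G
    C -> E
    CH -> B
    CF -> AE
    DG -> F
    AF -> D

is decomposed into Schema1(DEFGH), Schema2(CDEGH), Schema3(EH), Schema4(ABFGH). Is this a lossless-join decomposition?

Chase test. Columns are ABCDEFGH; row i has aⱼ where attribute j ∈ Schemai, else bᵢⱼ.
Initial tableau (one row per fragment):
  row 1: b11 b12 b13 a4 a5 a6 a7 a8
  row 2: b21 b22 a3 a4 a5 b26 a7 a8
  row 3: b31 b32 b33 b34 a5 b36 b37 a8
  row 4: a1 a2 b43 b44 b45 a6 a7 a8
Rows 1 and 3 agree on E; apply E→G and equate their G entries.
Rows 1 and 2 agree on DG; apply DG→F and equate their F entries.
No row becomes fully distinguished — the join is lossy.

No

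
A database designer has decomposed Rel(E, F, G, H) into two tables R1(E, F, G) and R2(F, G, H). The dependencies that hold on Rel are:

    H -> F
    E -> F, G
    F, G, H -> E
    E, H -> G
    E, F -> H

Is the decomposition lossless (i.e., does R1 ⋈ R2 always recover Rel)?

No

Common attributes: R1 ∩ R2 = {F, G}.
No dependency enlarges {F, G}, so (F, G)⁺ = {F, G}.
The closure contains neither all of R1 = {E, F, G} nor all of R2 = {F, G, H}, so the common attributes are not a superkey of either fragment. The join is lossy.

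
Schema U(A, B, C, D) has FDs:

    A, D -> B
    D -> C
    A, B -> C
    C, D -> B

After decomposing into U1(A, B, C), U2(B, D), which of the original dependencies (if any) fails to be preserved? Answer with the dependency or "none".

Check D → C: no single fragment contains all of {C, D}, and the restricted closure of {D} across the fragments never reaches {C}.
A, D → B is preserved.
A, B → C is preserved.
C, D → B is preserved.

D -> C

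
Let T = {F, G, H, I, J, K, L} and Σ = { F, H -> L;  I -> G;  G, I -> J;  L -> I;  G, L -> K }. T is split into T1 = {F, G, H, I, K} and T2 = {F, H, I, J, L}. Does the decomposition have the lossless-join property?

Yes

Common attributes: T1 ∩ T2 = {F, H, I}.
Closure of {F, H, I}: F, H → L applies, adding L; I → G applies, adding G; G, I → J applies, adding J; G, L → K applies, adding K. So (F, H, I)⁺ = {F, G, H, I, J, K, L}.
This closure contains every attribute of T1, so T1 ∩ T2 → T1. The join is lossless.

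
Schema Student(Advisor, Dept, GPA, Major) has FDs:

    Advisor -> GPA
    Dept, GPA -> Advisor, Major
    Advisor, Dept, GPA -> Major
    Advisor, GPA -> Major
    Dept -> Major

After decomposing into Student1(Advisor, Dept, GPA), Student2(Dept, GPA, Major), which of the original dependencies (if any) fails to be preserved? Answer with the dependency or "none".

Check Advisor, GPA → Major: no single fragment contains all of {Advisor, GPA, Major}, and the restricted closure of {Advisor, GPA} across the fragments never reaches {Major}.
Advisor → GPA is preserved.
Dept, GPA → Advisor, Major is preserved.
Advisor, Dept, GPA → Major is preserved.
Dept → Major is preserved.

Advisor, GPA -> Major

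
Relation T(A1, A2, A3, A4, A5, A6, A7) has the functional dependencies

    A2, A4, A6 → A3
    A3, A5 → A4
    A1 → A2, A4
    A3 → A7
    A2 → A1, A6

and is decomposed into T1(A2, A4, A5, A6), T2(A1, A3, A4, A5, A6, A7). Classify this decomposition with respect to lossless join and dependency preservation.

Lossless test: (A4, A5, A6)⁺ = {A4, A5, A6}, which is a superkey of neither fragment — lossy.
Dependency preservation: the restricted closure of {A2, A4, A6} across the fragments never reaches {A3}, so A2, A4, A6 → A3 cannot be enforced without a join — not preserved.

lossy and not dependency-preserving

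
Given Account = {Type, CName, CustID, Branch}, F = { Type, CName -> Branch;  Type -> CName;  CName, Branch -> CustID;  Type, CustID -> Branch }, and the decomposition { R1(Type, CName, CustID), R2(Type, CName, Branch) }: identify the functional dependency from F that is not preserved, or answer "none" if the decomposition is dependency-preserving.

Check CName, Branch → CustID: no single fragment contains all of {CName, CustID, Branch}, and the restricted closure of {CName, Branch} across the fragments never reaches {CustID}.
Type, CName → Branch is preserved.
Type → CName is preserved.
Type, CustID → Branch is preserved.

CName, Branch -> CustID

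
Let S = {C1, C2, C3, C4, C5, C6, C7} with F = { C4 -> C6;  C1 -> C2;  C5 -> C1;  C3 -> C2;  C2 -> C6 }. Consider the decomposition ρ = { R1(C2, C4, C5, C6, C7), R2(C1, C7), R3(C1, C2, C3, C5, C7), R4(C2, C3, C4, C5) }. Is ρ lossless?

Chase test. Columns are C1, C2, C3, C4, C5, C6, C7; row i has aⱼ where attribute j ∈ Ri, else bᵢⱼ.
Initial tableau (one row per fragment):
  row 1: b11 a2 b13 a4 a5 a6 a7
  row 2: a1 b22 b23 b24 b25 b26 a7
  row 3: a1 a2 a3 b34 a5 b36 a7
  row 4: b41 a2 a3 a4 a5 b46 b47
Rows 1 and 4 agree on C4; apply C4→C6 and equate their C6 entries.
Rows 2 and 3 agree on C1; apply C1→C2 and equate their C2 entries.
Rows 1 and 3 agree on C5; apply C5→C1 and equate their C1 entries.
Rows 1 and 4 agree on C5; apply C5→C1 and equate their C1 entries.
Rows 1 and 2 agree on C2; apply C2→C6 and equate their C6 entries.
Rows 1 and 3 agree on C2; apply C2→C6 and equate their C6 entries.
No row becomes fully distinguished — the join is lossy.

No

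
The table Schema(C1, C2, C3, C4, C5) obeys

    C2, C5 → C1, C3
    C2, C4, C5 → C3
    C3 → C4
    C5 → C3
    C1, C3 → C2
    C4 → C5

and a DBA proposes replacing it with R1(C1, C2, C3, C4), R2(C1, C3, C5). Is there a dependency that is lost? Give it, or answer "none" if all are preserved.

none

C2, C5 → C1, C3: restricted closure across fragments reaches C1, C3.
C2, C4, C5 → C3: restricted closure across fragments reaches C3.
C3 → C4 lies within R1.
C5 → C3 lies within R2.
C1, C3 → C2 lies within R1.
C4 → C5: restricted closure across fragments reaches C5.
Every dependency is enforceable on the fragments, so the decomposition is dependency-preserving.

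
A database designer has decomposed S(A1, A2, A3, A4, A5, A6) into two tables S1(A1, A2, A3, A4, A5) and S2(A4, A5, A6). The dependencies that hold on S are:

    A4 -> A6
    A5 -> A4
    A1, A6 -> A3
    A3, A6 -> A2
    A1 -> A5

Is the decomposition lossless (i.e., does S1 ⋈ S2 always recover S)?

Common attributes: S1 ∩ S2 = {A4, A5}.
Closure of {A4, A5}: A4 → A6 applies, adding A6. So (A4, A5)⁺ = {A4, A5, A6}.
This closure contains every attribute of S2, so S1 ∩ S2 → S2. The join is lossless.

Yes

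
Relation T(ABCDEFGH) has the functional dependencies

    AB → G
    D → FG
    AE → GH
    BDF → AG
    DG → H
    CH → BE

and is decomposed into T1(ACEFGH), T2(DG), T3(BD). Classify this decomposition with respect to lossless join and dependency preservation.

Lossless test (chase): Rows 2 and 3 agree on D; apply D→FG and equate their FG entries. Rows 2 and 3 agree on DG; apply DG→H and equate their H entries. No row becomes fully distinguished — the join is lossy.
Dependency preservation: the restricted closure of {AB} across the fragments never reaches {G}, so AB → G cannot be enforced without a join — not preserved.

lossy and not dependency-preserving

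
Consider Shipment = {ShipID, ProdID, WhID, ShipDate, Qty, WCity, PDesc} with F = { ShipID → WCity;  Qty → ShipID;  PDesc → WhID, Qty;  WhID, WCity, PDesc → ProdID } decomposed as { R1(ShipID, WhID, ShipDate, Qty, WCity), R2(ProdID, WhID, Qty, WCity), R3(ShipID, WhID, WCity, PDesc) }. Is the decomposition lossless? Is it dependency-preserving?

lossy and not dependency-preserving

Lossless test (chase): Rows 1 and 2 agree on Qty; apply Qty→ShipID and equate their ShipID entries. No row becomes fully distinguished — the join is lossy.
Dependency preservation: the restricted closure of {PDesc} across the fragments never reaches {WhID, Qty}, so PDesc → WhID, Qty cannot be enforced without a join — not preserved.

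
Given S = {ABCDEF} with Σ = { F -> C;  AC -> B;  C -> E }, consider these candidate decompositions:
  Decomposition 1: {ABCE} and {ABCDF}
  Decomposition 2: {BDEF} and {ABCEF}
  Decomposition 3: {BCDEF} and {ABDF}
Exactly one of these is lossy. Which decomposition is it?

Decomposition 2

Decomposition 1: common = {ABC}, closure = {ABCE} → lossless.
Decomposition 2: common = {BEF}, closure = {BCEF} → lossy.
Decomposition 3: common = {BDF}, closure = {BCDEF} → lossless.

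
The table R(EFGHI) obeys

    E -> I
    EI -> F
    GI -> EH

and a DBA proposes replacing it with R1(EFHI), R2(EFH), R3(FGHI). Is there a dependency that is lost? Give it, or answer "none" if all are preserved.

Check GI → EH: no single fragment contains all of {EGHI}, and the restricted closure of {GI} across the fragments never reaches {EH}.
E → I is preserved.
EI → F is preserved.

GI -> EH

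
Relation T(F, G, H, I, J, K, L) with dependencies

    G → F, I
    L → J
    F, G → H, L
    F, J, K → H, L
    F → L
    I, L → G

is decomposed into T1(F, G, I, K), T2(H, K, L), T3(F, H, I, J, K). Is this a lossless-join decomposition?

No

Chase test. Columns are F, G, H, I, J, K, L; row i has aⱼ where attribute j ∈ Ti, else bᵢⱼ.
Initial tableau (one row per fragment):
  row 1: a1 a2 b13 a4 b15 a6 b17
  row 2: b21 b22 a3 b24 b25 a6 a7
  row 3: a1 b32 a3 a4 a5 a6 b37
Rows 1 and 3 agree on F; apply F→L and equate their L entries.
Rows 1 and 3 agree on I, L; apply I, L→G and equate their G entries.
Rows 1 and 3 agree on L; apply L→J and equate their J entries.
Rows 1 and 3 agree on F, G; apply F, G→H, L and equate their H, L entries.
No row becomes fully distinguished — the join is lossy.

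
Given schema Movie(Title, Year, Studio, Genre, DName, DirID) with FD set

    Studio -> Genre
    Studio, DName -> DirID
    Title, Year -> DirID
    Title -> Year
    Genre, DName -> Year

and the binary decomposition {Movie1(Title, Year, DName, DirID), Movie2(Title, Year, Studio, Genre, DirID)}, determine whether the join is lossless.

No

Common attributes: Movie1 ∩ Movie2 = {Title, Year, DirID}.
No dependency enlarges {Title, Year, DirID}, so (Title, Year, DirID)⁺ = {Title, Year, DirID}.
The closure contains neither all of Movie1 = {Title, Year, DName, DirID} nor all of Movie2 = {Title, Year, Studio, Genre, DirID}, so the common attributes are not a superkey of either fragment. The join is lossy.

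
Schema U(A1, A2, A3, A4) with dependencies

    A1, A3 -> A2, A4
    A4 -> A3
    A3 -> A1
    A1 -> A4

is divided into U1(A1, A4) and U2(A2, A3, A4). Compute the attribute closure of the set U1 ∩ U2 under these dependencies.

U1 ∩ U2 = {A4}.
A4 → A3 applies, adding A3
A3 → A1 applies, adding A1
A1, A3 → A2, A4 applies, adding A2
Closure: {A1, A2, A3, A4}.

A1, A2, A3, A4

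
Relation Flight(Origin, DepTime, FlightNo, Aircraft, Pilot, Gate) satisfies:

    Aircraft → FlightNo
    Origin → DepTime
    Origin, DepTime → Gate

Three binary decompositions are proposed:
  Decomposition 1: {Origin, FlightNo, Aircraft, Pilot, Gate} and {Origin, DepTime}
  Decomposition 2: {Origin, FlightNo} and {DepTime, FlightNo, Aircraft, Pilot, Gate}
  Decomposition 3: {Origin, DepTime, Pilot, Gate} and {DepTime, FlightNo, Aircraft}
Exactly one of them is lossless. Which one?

Decomposition 1: common = {Origin}, closure = {Origin, DepTime, Gate} → lossless.
Decomposition 2: common = {FlightNo}, closure = {FlightNo} → lossy.
Decomposition 3: common = {DepTime}, closure = {DepTime} → lossy.

Decomposition 1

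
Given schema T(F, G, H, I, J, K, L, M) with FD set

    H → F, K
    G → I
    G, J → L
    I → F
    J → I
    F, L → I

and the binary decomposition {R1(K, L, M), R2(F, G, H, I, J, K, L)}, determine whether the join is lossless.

Common attributes: R1 ∩ R2 = {K, L}.
No dependency enlarges {K, L}, so (K, L)⁺ = {K, L}.
The closure contains neither all of R1 = {K, L, M} nor all of R2 = {F, G, H, I, J, K, L}, so the common attributes are not a superkey of either fragment. The join is lossy.

No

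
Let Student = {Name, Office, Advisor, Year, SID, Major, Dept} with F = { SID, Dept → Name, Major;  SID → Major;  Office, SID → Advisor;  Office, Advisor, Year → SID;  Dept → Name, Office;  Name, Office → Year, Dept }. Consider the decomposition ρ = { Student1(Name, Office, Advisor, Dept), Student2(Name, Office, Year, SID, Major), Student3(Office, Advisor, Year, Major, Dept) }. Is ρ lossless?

Chase test. Columns are Name, Office, Advisor, Year, SID, Major, Dept; row i has aⱼ where attribute j ∈ Studenti, else bᵢⱼ.
Initial tableau (one row per fragment):
  row 1: a1 a2 a3 b14 b15 b16 a7
  row 2: a1 a2 b23 a4 a5 a6 b27
  row 3: b31 a2 a3 a4 b35 a6 a7
Rows 1 and 3 agree on Dept; apply Dept→Name, Office and equate their Name, Office entries.
Rows 1 and 2 agree on Name, Office; apply Name, Office→Year, Dept and equate their Year, Dept entries.
Rows 1 and 3 agree on Office, Advisor, Year; apply Office, Advisor, Year→SID and equate their SID entries.
Rows 1 and 3 agree on SID, Dept; apply SID, Dept→Name, Major and equate their Name, Major entries.
No row becomes fully distinguished — the join is lossy.

No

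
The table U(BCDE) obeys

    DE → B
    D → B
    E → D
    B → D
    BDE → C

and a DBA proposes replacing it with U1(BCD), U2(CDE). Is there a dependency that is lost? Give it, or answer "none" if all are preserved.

none

DE → B: restricted closure across fragments reaches B.
D → B lies within U1.
E → D lies within U2.
B → D lies within U1.
BDE → C: restricted closure across fragments reaches C.
Every dependency is enforceable on the fragments, so the decomposition is dependency-preserving.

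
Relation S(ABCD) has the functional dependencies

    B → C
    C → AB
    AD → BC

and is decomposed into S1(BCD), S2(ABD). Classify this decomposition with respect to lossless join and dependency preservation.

lossless and dependency-preserving

Lossless test: (BD)⁺ = {ABCD}, which contains all of one fragment — lossless.
Dependency preservation: C → AB; AD → BC are not contained in any single fragment, but the restricted closure of each left-hand side across the fragments still reaches the right-hand side; the remaining FDs each lie inside some fragment. All dependencies are preserved.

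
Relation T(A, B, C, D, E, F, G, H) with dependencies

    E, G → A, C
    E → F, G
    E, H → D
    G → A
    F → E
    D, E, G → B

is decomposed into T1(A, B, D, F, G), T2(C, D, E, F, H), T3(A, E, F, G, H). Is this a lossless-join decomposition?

Yes

Chase test. Columns are A, B, C, D, E, F, G, H; row i has aⱼ where attribute j ∈ Ti, else bᵢⱼ.
Initial tableau (one row per fragment):
  row 1: a1 a2 b13 a4 b15 a6 a7 b18
  row 2: b21 b22 a3 a4 a5 a6 b27 a8
  row 3: a1 b32 b33 b34 a5 a6 a7 a8
Rows 2 and 3 agree on E; apply E→F, G and equate their F, G entries.
Rows 2 and 3 agree on E, H; apply E, H→D and equate their D entries.
Rows 1 and 2 agree on G; apply G→A and equate their A entries.
Rows 1 and 2 agree on F; apply F→E and equate their E entries.
Rows 1 and 2 agree on D, E, G; apply D, E, G→B and equate their B entries.
Rows 1 and 3 agree on D, E, G; apply D, E, G→B and equate their B entries.
Rows 1 and 2 agree on E, G; apply E, G→A, C and equate their A, C entries.
Rows 1 and 3 agree on E, G; apply E, G→A, C and equate their A, C entries.
Row 2 is now all distinguished symbols — the join is lossless.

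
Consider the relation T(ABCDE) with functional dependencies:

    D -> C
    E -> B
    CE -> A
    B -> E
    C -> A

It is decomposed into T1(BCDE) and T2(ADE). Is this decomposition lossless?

Common attributes: T1 ∩ T2 = {DE}.
Closure of {DE}: D → C applies, adding C; E → B applies, adding B; CE → A applies, adding A. So (DE)⁺ = {ABCDE}.
This closure contains every attribute of T1, so T1 ∩ T2 → T1. The join is lossless.

Yes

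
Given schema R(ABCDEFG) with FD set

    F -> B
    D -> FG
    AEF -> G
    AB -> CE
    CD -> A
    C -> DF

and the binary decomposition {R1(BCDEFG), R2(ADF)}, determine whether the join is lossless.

Common attributes: R1 ∩ R2 = {DF}.
Closure of {DF}: F → B applies, adding B; D → FG applies, adding G. So (DF)⁺ = {BDFG}.
The closure contains neither all of R1 = {BCDEFG} nor all of R2 = {ADF}, so the common attributes are not a superkey of either fragment. The join is lossy.

No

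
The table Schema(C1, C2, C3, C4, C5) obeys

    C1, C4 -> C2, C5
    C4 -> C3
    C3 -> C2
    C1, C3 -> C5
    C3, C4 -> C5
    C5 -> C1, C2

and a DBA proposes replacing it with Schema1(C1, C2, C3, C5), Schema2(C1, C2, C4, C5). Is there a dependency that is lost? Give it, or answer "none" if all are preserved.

C4 -> C3

Check C4 → C3: no single fragment contains all of {C3, C4}, and the restricted closure of {C4} across the fragments never reaches {C3}.
C1, C4 → C2, C5 is preserved.
C3 → C2 is preserved.
C1, C3 → C5 is preserved.
C3, C4 → C5 is preserved.
C5 → C1, C2 is preserved.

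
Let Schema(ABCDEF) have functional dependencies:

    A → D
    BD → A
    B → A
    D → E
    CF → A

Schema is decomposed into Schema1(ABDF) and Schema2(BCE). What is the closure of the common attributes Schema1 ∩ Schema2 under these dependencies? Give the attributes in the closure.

ABDE

Schema1 ∩ Schema2 = {B}.
B → A applies, adding A
A → D applies, adding D
D → E applies, adding E
Closure: {ABDE}.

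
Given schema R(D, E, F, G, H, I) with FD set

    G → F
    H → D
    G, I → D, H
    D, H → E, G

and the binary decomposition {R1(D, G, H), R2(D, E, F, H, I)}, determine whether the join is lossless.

Common attributes: R1 ∩ R2 = {D, H}.
Closure of {D, H}: D, H → E, G applies, adding E, G; G → F applies, adding F. So (D, H)⁺ = {D, E, F, G, H}.
This closure contains every attribute of R1, so R1 ∩ R2 → R1. The join is lossless.

Yes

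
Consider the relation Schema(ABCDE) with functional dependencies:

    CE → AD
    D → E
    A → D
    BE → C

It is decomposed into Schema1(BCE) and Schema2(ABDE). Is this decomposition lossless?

Common attributes: Schema1 ∩ Schema2 = {BE}.
Closure of {BE}: BE → C applies, adding C; CE → AD applies, adding AD. So (BE)⁺ = {ABCDE}.
This closure contains every attribute of Schema1, so Schema1 ∩ Schema2 → Schema1. The join is lossless.

Yes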